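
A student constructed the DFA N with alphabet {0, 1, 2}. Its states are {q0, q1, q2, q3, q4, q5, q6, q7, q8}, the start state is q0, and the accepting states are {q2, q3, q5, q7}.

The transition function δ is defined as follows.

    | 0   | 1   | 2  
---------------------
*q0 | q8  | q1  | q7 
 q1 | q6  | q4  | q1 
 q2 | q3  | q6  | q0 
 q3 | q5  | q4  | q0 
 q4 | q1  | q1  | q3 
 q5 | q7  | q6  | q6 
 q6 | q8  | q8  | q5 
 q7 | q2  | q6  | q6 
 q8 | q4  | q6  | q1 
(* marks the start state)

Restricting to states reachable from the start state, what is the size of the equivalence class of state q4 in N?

3

Every state is reachable, so we keep all 9.
Initial partition by acceptance: {q2,q3,q5,q7} | {q0,q1,q4,q6,q8}.
Refine {q0,q1,q4,q6,q8} on symbol 2: members go to different blocks, giving {q0,q4,q6} and {q1,q8}.
No further refinement is possible. Final partition (3 blocks): {q2,q3,q5,q7} | {q0,q4,q6} | {q1,q8}.
The equivalence class containing q4 is {q0,q4,q6}, of size 3.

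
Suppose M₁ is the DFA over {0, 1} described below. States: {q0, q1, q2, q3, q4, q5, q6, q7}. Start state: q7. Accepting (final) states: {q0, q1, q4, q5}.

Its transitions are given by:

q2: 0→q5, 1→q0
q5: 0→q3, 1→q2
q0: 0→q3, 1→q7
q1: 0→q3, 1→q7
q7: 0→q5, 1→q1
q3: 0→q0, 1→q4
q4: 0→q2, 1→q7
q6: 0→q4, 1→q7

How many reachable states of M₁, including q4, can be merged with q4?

4

Reachable states from the start: {q0,q1,q2,q3,q4,q5,q7}. Unreachable: {q6} — drop them.
P0 = {q0,q1,q4,q5} | {q2,q3,q7}.
Stable partition: {q0,q1,q4,q5} | {q2,q3,q7} — 2 equivalence classes.
State q4 belongs to the block {q0,q1,q4,q5}, which has 4 states.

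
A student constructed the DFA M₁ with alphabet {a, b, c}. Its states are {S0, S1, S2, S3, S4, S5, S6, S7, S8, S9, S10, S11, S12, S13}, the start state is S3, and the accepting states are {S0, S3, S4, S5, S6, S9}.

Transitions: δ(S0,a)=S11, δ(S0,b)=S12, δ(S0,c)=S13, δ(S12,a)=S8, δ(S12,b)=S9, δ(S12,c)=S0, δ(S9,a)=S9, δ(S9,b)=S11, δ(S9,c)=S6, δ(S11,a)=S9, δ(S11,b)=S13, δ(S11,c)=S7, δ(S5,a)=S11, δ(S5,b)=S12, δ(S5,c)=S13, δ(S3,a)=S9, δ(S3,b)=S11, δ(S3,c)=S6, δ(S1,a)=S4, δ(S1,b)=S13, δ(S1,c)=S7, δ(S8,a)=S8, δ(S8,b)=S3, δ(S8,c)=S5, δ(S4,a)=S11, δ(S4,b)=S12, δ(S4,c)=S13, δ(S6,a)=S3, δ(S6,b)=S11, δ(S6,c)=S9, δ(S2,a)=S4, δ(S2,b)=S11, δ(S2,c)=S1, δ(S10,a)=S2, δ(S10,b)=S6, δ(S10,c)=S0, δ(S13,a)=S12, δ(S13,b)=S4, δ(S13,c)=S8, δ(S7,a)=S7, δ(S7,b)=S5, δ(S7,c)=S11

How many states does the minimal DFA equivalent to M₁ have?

6

States {S1,S2,S10} cannot be reached from the start state, so discard them.
Start with accepting vs non-accepting: {S0,S3,S4,S5,S6,S9} | {S7,S8,S11,S12,S13}.
On input a, block {S0,S3,S4,S5,S6,S9} splits into {S0,S4,S5} and {S3,S6,S9}.
Split {S7,S8,S11,S12,S13} by δ(·,a) → {S7,S8,S12,S13} and {S11}.
Refine {S7,S8,S12,S13} on symbol b: members go to different blocks, giving {S7,S13} and {S8,S12}.
Split {S7,S13} by δ(·,a) → {S7} and {S13}.
Stable partition: {S0,S4,S5} | {S7} | {S3,S6,S9} | {S11} | {S8,S12} | {S13} — 6 equivalence classes.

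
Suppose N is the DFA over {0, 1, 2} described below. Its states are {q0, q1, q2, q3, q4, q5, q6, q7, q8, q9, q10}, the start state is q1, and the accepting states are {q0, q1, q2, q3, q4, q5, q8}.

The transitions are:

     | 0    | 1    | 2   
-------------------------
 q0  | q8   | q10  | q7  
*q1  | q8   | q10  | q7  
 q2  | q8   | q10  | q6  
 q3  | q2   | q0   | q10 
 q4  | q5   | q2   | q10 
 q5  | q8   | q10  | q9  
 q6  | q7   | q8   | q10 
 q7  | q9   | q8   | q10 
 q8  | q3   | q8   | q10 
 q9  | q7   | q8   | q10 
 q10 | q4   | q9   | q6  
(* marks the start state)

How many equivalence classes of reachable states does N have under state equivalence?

5

All states are reachable from the start state.
Initial partition by acceptance: {q0,q1,q2,q3,q4,q5,q8} | {q6,q7,q9,q10}.
Refine {q0,q1,q2,q3,q4,q5,q8} on symbol 1: members go to different blocks, giving {q0,q1,q2,q5} and {q3,q4,q8}.
On input 0, block {q6,q7,q9,q10} splits into {q6,q7,q9} and {q10}.
Split {q3,q4,q8} by δ(·,0) → {q3,q4} and {q8}.
The partition is now stable with 5 blocks: {q0,q1,q2,q5} | {q6,q7,q9} | {q3,q4} | {q10} | {q8}.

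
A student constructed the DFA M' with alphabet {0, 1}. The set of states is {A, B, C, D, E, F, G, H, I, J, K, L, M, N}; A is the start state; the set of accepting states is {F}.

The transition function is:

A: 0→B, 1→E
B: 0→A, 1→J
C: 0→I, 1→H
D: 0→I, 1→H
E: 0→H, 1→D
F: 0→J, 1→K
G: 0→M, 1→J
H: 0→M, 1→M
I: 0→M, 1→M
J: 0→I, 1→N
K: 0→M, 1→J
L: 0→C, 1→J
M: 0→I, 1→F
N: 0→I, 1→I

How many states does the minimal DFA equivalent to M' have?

Reachable states from the start: {A,B,D,E,F,H,I,J,K,M,N}. Unreachable: {C,G,L} — drop them.
Start with accepting vs non-accepting: {F} | {A,B,D,E,H,I,J,K,M,N}.
Split {A,B,D,E,H,I,J,K,M,N} by δ(·,1) → {A,B,D,E,H,I,J,K,N} and {M}.
Refine {A,B,D,E,H,I,J,K,N} on symbol 0: members go to different blocks, giving {A,B,D,E,J,N} and {H,I,K}.
Refine {A,B,D,E,J,N} on symbol 0: members go to different blocks, giving {D,E,J,N} and {A,B}.
Split {D,E,J,N} by δ(·,1) → {D,N} and {E,J}.
On input 1, block {H,I,K} splits into {H,I} and {K}.
Stable partition: {F} | {D,N} | {M} | {H,I} | {A,B} | {E,J} | {K} — 7 equivalence classes.

7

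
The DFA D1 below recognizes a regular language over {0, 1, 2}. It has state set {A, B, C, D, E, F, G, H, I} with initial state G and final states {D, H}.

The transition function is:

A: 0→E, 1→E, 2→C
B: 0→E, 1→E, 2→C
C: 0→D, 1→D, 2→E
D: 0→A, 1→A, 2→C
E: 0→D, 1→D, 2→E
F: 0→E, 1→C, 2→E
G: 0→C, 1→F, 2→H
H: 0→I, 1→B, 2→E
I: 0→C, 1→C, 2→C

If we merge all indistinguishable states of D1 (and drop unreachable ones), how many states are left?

Initial partition by acceptance: {D,H} | {A,B,C,E,F,G,I}.
Refine {A,B,C,E,F,G,I} on symbol 0: members go to different blocks, giving {A,B,F,G,I} and {C,E}.
On input 1, block {A,B,F,G,I} splits into {A,B,F,I} and {G}.
Stable partition: {D,H} | {A,B,F,I} | {C,E} | {G} — 4 equivalence classes.

4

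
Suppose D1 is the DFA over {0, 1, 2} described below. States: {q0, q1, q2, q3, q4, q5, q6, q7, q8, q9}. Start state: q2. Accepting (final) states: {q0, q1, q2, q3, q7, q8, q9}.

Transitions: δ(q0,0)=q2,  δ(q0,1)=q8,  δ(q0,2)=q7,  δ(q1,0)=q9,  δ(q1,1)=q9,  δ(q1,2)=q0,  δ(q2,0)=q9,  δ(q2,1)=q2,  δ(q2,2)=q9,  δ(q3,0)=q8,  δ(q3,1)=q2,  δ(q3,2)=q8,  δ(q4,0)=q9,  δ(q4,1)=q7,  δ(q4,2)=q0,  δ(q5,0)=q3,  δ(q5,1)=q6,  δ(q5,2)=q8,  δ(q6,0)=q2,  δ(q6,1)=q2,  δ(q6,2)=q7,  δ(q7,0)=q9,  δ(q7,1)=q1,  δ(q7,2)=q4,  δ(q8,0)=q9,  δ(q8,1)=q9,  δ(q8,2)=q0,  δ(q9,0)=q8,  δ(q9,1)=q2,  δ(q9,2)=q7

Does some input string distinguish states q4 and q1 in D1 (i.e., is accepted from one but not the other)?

First remove the unreachable states {q3,q5,q6}; 7 states remain.
Initial partition by acceptance: {q0,q1,q2,q7,q8,q9} | {q4}.
On input 2, block {q0,q1,q2,q7,q8,q9} splits into {q0,q1,q2,q8,q9} and {q7}.
On input 2, block {q0,q1,q2,q8,q9} splits into {q1,q2,q8} and {q0,q9}.
Split {q1,q2,q8} by δ(·,1) → {q1,q8} and {q2}.
Refine {q0,q9} on symbol 0: members go to different blocks, giving {q0} and {q9}.
The partition is now stable with 6 blocks: {q1,q8} | {q4} | {q7} | {q0} | {q2} | {q9}.
q4 and q1 end up in different blocks, so they are distinguishable. For instance, the string 'ε' is accepted from only q1.

Yes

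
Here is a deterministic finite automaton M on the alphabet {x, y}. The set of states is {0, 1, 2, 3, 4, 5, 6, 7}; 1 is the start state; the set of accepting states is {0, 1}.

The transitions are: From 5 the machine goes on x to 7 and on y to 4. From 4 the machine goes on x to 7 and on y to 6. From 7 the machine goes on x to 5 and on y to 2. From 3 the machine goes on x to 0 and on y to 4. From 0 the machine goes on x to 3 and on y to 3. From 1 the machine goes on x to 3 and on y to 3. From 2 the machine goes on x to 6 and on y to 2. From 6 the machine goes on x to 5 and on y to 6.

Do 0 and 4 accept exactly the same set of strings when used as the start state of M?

No

Start with accepting vs non-accepting: {0,1} | {2,3,4,5,6,7}.
On input x, block {2,3,4,5,6,7} splits into {2,4,5,6,7} and {3}.
The partition is now stable with 3 blocks: {0,1} | {2,4,5,6,7} | {3}.
0 and 4 end up in different blocks, so they are distinguishable. For instance, the string 'ε' is accepted from only 0.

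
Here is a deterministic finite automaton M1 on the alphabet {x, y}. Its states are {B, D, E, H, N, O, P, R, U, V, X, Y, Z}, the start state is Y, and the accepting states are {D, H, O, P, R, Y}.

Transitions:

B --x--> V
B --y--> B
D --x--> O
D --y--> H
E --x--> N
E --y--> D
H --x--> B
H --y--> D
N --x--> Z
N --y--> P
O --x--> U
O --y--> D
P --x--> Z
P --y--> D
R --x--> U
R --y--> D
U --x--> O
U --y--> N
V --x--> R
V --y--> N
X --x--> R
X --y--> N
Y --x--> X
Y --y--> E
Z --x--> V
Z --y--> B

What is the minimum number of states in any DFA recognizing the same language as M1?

Every state is reachable, so we keep all 13.
P0 = {D,H,O,P,R,Y} | {B,E,N,U,V,X,Z}.
Split {D,H,O,P,R,Y} by δ(·,x) → {H,O,P,R,Y} and {D}.
Split {H,O,P,R,Y} by δ(·,y) → {H,O,P,R} and {Y}.
On input x, block {B,E,N,U,V,X,Z} splits into {B,E,N,Z} and {U,V,X}.
Split {H,O,P,R} by δ(·,x) → {O,R} and {H,P}.
Refine {B,E,N,Z} on symbol x: members go to different blocks, giving {B,Z} and {E,N}.
On input x, block {E,N} splits into {N} and {E}.
No further refinement is possible. Final partition (8 blocks): {O,R} | {B,Z} | {D} | {Y} | {U,V,X} | {H,P} | {N} | {E}.

8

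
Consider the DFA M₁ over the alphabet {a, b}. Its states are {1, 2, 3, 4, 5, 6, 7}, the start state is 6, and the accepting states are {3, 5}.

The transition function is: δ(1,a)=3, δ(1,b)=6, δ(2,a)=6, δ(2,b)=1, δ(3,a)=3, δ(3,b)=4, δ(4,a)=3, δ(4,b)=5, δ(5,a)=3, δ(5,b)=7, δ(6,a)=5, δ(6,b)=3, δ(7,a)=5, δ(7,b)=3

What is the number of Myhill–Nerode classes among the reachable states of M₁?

Reachable states from the start: {3,4,5,6,7}. Unreachable: {1,2} — drop them.
P0 = {3,5} | {4,6,7}.
No further refinement is possible. Final partition (2 blocks): {3,5} | {4,6,7}.

2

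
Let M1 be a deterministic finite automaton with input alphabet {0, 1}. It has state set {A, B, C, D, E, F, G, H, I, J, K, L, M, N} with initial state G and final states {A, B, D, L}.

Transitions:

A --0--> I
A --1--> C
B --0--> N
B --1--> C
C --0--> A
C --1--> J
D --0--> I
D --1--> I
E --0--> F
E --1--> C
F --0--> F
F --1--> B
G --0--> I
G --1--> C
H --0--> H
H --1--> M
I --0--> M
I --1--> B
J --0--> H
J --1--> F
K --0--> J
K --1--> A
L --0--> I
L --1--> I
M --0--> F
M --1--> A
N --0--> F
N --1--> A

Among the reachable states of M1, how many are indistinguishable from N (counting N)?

4

Reachable states from the start: {A,B,C,F,G,H,I,J,M,N}. Unreachable: {D,E,K,L} — drop them.
P0 = {A,B} | {C,F,G,H,I,J,M,N}.
Split {C,F,G,H,I,J,M,N} by δ(·,0) → {F,G,H,I,J,M,N} and {C}.
Split {F,G,H,I,J,M,N} by δ(·,1) → {F,I,M,N} and {H,J} and {G}.
The partition is now stable with 5 blocks: {A,B} | {F,I,M,N} | {C} | {H,J} | {G}.
State N belongs to the block {F,I,M,N}, which has 4 states.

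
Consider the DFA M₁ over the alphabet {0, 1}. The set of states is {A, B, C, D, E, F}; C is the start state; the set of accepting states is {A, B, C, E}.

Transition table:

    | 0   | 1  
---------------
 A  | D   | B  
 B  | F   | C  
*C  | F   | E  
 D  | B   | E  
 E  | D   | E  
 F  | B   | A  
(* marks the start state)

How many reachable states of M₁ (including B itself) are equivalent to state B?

Every state is reachable, so we keep all 6.
Start with accepting vs non-accepting: {A,B,C,E} | {D,F}.
Stable partition: {A,B,C,E} | {D,F} — 2 equivalence classes.
The equivalence class containing B is {A,B,C,E}, of size 4.

4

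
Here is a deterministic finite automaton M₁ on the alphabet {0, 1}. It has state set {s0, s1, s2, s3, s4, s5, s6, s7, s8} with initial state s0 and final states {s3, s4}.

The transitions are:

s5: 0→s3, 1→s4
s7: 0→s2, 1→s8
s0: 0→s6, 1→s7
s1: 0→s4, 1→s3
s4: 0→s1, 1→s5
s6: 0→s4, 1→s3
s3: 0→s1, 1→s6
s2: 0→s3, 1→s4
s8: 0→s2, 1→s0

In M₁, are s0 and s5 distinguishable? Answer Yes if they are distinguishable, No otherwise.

Every state is reachable, so we keep all 9.
P0 = {s3,s4} | {s0,s1,s2,s5,s6,s7,s8}.
On input 0, block {s0,s1,s2,s5,s6,s7,s8} splits into {s1,s2,s5,s6} and {s0,s7,s8}.
No further refinement is possible. Final partition (3 blocks): {s3,s4} | {s1,s2,s5,s6} | {s0,s7,s8}.
s0 and s5 end up in different blocks, so they are distinguishable. For instance, the string '0' is accepted from only s5.

Yes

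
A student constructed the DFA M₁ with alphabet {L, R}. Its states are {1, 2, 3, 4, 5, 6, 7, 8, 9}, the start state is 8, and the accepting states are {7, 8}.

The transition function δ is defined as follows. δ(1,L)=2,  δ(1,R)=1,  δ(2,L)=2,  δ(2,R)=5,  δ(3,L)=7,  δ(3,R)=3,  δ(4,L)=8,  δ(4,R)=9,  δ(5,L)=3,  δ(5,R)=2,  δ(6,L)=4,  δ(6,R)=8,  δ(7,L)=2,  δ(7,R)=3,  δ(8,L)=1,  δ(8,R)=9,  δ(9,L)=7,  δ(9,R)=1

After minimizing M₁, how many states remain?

7

Reachable states from the start: {1,2,3,5,7,8,9}. Unreachable: {4,6} — drop them.
P0 = {7,8} | {1,2,3,5,9}.
Split {1,2,3,5,9} by δ(·,L) → {1,2,5} and {3,9}.
On input L, block {1,2,5} splits into {1,2} and {5}.
On input R, block {1,2} splits into {1} and {2}.
Refine {7,8} on symbol L: members go to different blocks, giving {7} and {8}.
Refine {3,9} on symbol R: members go to different blocks, giving {3} and {9}.
No further refinement is possible. Final partition (7 blocks): {7} | {1} | {3} | {5} | {2} | {8} | {9}.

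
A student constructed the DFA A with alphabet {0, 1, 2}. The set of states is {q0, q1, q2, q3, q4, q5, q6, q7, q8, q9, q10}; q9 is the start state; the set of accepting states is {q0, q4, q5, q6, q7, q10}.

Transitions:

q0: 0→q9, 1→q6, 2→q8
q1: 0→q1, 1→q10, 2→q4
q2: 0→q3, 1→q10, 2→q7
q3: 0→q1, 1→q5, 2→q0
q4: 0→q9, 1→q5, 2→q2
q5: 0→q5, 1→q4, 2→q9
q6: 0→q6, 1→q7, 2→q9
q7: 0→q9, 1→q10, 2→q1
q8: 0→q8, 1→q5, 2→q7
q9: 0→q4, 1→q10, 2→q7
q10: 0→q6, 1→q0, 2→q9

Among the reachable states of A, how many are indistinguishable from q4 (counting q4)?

Initial partition by acceptance: {q0,q4,q5,q6,q7,q10} | {q1,q2,q3,q8,q9}.
Split {q0,q4,q5,q6,q7,q10} by δ(·,0) → {q0,q4,q7} and {q5,q6,q10}.
Split {q1,q2,q3,q8,q9} by δ(·,0) → {q1,q2,q3,q8} and {q9}.
Stable partition: {q0,q4,q7} | {q1,q2,q3,q8} | {q5,q6,q10} | {q9} — 4 equivalence classes.
State q4 belongs to the block {q0,q4,q7}, which has 3 states.

3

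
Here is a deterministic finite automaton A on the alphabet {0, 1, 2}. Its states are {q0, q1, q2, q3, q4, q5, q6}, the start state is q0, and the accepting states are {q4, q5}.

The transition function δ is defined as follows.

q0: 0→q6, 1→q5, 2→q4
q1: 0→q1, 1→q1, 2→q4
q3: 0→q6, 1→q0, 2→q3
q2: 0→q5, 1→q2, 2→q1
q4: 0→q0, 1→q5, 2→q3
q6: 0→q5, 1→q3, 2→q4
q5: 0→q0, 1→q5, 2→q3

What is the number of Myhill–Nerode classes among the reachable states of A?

4

First remove the unreachable states {q1,q2}; 5 states remain.
Initial partition by acceptance: {q4,q5} | {q0,q3,q6}.
Refine {q0,q3,q6} on symbol 0: members go to different blocks, giving {q0,q3} and {q6}.
On input 1, block {q0,q3} splits into {q0} and {q3}.
No further refinement is possible. Final partition (4 blocks): {q4,q5} | {q0} | {q6} | {q3}.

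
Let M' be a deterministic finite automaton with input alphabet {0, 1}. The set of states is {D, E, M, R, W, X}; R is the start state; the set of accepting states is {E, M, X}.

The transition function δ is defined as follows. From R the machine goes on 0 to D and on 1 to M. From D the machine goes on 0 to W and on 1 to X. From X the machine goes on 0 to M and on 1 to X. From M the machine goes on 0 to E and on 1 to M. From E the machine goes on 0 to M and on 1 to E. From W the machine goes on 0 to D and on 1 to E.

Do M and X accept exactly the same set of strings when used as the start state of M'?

Yes

All states are reachable from the start state.
Start with accepting vs non-accepting: {E,M,X} | {D,R,W}.
The partition is now stable with 2 blocks: {E,M,X} | {D,R,W}.
M and X lie in the same block of the stable partition, so they are equivalent — no string distinguishes them.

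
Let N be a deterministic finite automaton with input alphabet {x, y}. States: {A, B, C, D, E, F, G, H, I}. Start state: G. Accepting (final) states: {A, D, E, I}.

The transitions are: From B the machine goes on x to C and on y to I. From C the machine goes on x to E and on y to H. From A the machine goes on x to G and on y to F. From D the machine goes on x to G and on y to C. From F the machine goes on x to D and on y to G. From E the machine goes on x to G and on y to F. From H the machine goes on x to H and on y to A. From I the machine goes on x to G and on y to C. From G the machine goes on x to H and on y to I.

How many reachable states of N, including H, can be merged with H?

2

Reachable states from the start: {A,C,D,E,F,G,H,I}. Unreachable: {B} — drop them.
P0 = {A,D,E,I} | {C,F,G,H}.
Refine {C,F,G,H} on symbol x: members go to different blocks, giving {C,F} and {G,H}.
No further refinement is possible. Final partition (3 blocks): {A,D,E,I} | {C,F} | {G,H}.
State H belongs to the block {G,H}, which has 2 states.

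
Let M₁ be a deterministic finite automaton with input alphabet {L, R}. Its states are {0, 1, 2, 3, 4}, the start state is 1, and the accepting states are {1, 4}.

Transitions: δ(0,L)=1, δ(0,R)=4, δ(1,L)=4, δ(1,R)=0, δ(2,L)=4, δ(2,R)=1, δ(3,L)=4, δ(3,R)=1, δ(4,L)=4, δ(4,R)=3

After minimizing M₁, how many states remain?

States {2} cannot be reached from the start state, so discard them.
P0 = {1,4} | {0,3}.
Stable partition: {1,4} | {0,3} — 2 equivalence classes.

2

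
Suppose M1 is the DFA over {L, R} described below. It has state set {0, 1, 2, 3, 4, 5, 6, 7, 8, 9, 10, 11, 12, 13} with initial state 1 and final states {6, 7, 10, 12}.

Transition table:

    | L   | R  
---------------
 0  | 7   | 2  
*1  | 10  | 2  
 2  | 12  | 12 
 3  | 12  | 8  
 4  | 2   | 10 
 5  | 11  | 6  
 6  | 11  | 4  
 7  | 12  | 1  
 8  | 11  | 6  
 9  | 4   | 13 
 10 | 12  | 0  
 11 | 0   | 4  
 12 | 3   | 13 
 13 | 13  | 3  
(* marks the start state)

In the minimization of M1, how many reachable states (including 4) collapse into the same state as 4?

First remove the unreachable states {5,9}; 12 states remain.
Start with accepting vs non-accepting: {6,7,10,12} | {0,1,2,3,4,8,11,13}.
Refine {6,7,10,12} on symbol L: members go to different blocks, giving {6,12} and {7,10}.
Refine {0,1,2,3,4,8,11,13} on symbol L: members go to different blocks, giving {4,8,11,13} and {0,1} and {2,3}.
Refine {6,12} on symbol L: members go to different blocks, giving {6} and {12}.
On input L, block {4,8,11,13} splits into {8,13} and {4} and {11}.
Refine {8,13} on symbol L: members go to different blocks, giving {8} and {13}.
Refine {2,3} on symbol R: members go to different blocks, giving {2} and {3}.
Stable partition: {6} | {8} | {7,10} | {0,1} | {2} | {12} | {4} | {11} | {13} | {3} — 10 equivalence classes.
The equivalence class containing 4 is {4}, of size 1.

1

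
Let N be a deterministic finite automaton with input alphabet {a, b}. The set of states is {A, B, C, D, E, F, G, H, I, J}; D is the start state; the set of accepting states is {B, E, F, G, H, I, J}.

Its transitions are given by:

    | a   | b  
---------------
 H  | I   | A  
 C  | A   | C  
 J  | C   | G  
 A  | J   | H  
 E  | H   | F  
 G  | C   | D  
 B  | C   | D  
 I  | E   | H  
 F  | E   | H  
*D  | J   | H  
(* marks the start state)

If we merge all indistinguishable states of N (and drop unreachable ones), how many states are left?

7

Reachable states from the start: {A,C,D,E,F,G,H,I,J}. Unreachable: {B} — drop them.
P0 = {E,F,G,H,I,J} | {A,C,D}.
Split {E,F,G,H,I,J} by δ(·,a) → {E,F,H,I} and {G,J}.
Refine {E,F,H,I} on symbol b: members go to different blocks, giving {E,F,I} and {H}.
Split {E,F,I} by δ(·,a) → {F,I} and {E}.
On input a, block {A,C,D} splits into {A,D} and {C}.
Split {G,J} by δ(·,b) → {G} and {J}.
No further refinement is possible. Final partition (7 blocks): {F,I} | {A,D} | {G} | {H} | {E} | {C} | {J}.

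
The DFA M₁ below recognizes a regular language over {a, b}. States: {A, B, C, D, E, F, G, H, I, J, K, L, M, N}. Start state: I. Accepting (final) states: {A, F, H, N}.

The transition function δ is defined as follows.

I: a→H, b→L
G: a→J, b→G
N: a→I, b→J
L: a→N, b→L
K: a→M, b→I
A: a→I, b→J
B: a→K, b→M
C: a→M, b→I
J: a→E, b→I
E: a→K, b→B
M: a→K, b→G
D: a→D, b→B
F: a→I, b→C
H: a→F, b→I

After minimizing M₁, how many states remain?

6

First remove the unreachable states {A,D}; 12 states remain.
Initial partition by acceptance: {F,H,N} | {B,C,E,G,I,J,K,L,M}.
On input a, block {F,H,N} splits into {F,N} and {H}.
On input a, block {B,C,E,G,I,J,K,L,M} splits into {B,C,E,G,J,K,M} and {I} and {L}.
Refine {B,C,E,G,J,K,M} on symbol b: members go to different blocks, giving {B,E,G,M} and {C,J,K}.
The partition is now stable with 6 blocks: {F,N} | {B,E,G,M} | {H} | {I} | {L} | {C,J,K}.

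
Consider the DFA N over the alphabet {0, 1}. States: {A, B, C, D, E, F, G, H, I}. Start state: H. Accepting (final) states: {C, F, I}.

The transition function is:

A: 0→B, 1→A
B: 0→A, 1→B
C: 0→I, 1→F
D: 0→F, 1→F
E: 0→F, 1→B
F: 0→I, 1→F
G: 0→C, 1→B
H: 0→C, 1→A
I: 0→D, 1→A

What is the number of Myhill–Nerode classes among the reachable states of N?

5

First remove the unreachable states {E,G}; 7 states remain.
Start with accepting vs non-accepting: {C,F,I} | {A,B,D,H}.
On input 0, block {C,F,I} splits into {C,F} and {I}.
Refine {A,B,D,H} on symbol 0: members go to different blocks, giving {A,B} and {D,H}.
On input 1, block {D,H} splits into {D} and {H}.
No further refinement is possible. Final partition (5 blocks): {C,F} | {A,B} | {I} | {D} | {H}.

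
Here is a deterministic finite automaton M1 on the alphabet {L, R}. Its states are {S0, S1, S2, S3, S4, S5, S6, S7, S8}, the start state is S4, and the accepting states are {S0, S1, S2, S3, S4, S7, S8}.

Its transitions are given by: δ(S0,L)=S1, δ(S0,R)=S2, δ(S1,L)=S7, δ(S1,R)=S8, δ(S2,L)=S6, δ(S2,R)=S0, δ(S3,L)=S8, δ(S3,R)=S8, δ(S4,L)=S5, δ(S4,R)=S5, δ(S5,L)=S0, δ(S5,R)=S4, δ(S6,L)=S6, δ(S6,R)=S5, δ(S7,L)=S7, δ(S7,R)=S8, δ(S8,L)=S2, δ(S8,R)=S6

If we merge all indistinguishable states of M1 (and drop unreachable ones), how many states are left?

7

First remove the unreachable states {S3}; 8 states remain.
Initial partition by acceptance: {S0,S1,S2,S4,S7,S8} | {S5,S6}.
Refine {S0,S1,S2,S4,S7,S8} on symbol L: members go to different blocks, giving {S0,S1,S7,S8} and {S2,S4}.
Split {S0,S1,S7,S8} by δ(·,L) → {S0,S1,S7} and {S8}.
On input R, block {S0,S1,S7} splits into {S1,S7} and {S0}.
On input L, block {S5,S6} splits into {S5} and {S6}.
Split {S2,S4} by δ(·,L) → {S2} and {S4}.
Stable partition: {S1,S7} | {S5} | {S2} | {S8} | {S0} | {S6} | {S4} — 7 equivalence classes.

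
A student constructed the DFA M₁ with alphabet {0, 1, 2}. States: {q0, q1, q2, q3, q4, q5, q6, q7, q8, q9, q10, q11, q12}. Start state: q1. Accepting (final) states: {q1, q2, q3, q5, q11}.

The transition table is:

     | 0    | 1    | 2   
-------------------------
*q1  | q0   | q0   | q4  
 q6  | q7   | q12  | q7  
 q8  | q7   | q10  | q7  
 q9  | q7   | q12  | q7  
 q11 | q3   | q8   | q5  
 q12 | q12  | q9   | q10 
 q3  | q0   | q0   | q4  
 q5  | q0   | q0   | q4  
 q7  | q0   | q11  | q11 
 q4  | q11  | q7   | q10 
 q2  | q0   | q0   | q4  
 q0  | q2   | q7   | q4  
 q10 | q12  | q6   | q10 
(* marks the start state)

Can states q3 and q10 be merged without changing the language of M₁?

Start with accepting vs non-accepting: {q1,q2,q3,q5,q11} | {q0,q4,q6,q7,q8,q9,q10,q12}.
On input 0, block {q1,q2,q3,q5,q11} splits into {q1,q2,q3,q5} and {q11}.
Refine {q0,q4,q6,q7,q8,q9,q10,q12} on symbol 0: members go to different blocks, giving {q6,q7,q8,q9,q10,q12} and {q0} and {q4}.
Split {q6,q7,q8,q9,q10,q12} by δ(·,0) → {q6,q8,q9,q10,q12} and {q7}.
On input 0, block {q6,q8,q9,q10,q12} splits into {q6,q8,q9} and {q10,q12}.
Stable partition: {q1,q2,q3,q5} | {q6,q8,q9} | {q11} | {q0} | {q4} | {q7} | {q10,q12} — 7 equivalence classes.
q3 and q10 end up in different blocks, so they are distinguishable. For instance, the string 'ε' is accepted from only q3.

No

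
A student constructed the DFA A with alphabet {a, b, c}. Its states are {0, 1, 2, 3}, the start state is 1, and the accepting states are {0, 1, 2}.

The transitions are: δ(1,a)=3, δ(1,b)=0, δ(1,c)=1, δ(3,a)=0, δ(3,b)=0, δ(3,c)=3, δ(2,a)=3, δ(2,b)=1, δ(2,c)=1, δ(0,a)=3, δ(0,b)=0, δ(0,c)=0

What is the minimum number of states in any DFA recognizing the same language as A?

First remove the unreachable states {2}; 3 states remain.
Start with accepting vs non-accepting: {0,1} | {3}.
No further refinement is possible. Final partition (2 blocks): {0,1} | {3}.

2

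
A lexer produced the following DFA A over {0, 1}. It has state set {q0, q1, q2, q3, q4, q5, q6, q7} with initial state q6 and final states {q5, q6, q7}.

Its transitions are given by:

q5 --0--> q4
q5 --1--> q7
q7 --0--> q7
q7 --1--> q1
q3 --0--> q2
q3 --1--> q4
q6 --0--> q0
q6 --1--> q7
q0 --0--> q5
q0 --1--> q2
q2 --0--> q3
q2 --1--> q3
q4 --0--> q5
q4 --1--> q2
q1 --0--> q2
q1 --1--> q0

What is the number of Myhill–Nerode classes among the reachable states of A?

5

Every state is reachable, so we keep all 8.
Initial partition by acceptance: {q5,q6,q7} | {q0,q1,q2,q3,q4}.
Split {q5,q6,q7} by δ(·,0) → {q5,q6} and {q7}.
Refine {q0,q1,q2,q3,q4} on symbol 0: members go to different blocks, giving {q1,q2,q3} and {q0,q4}.
Refine {q1,q2,q3} on symbol 1: members go to different blocks, giving {q1,q3} and {q2}.
Stable partition: {q5,q6} | {q1,q3} | {q7} | {q0,q4} | {q2} — 5 equivalence classes.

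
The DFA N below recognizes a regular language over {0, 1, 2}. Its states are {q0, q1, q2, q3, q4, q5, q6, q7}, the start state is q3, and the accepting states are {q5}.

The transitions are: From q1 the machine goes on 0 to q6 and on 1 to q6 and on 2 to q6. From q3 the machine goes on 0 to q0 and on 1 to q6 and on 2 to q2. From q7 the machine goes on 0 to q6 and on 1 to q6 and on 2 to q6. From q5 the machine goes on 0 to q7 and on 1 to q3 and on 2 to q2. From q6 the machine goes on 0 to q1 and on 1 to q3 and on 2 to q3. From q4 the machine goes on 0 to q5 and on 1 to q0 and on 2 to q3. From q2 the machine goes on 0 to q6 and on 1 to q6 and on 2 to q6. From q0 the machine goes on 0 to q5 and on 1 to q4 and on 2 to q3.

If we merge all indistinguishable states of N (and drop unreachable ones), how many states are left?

Initial partition by acceptance: {q5} | {q0,q1,q2,q3,q4,q6,q7}.
On input 0, block {q0,q1,q2,q3,q4,q6,q7} splits into {q1,q2,q3,q6,q7} and {q0,q4}.
On input 0, block {q1,q2,q3,q6,q7} splits into {q1,q2,q6,q7} and {q3}.
Refine {q1,q2,q6,q7} on symbol 1: members go to different blocks, giving {q1,q2,q7} and {q6}.
No further refinement is possible. Final partition (5 blocks): {q5} | {q1,q2,q7} | {q0,q4} | {q3} | {q6}.

5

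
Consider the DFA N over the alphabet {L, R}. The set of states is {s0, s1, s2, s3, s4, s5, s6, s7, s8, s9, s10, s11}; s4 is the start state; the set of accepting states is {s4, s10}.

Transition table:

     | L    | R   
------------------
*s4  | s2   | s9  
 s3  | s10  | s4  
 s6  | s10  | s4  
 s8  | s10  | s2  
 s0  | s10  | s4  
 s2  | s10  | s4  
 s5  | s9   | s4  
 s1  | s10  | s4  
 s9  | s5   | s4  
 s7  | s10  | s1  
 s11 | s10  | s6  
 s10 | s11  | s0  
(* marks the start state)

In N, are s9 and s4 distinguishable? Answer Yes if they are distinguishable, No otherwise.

Yes

Reachable states from the start: {s0,s2,s4,s5,s6,s9,s10,s11}. Unreachable: {s1,s3,s7,s8} — drop them.
Initial partition by acceptance: {s4,s10} | {s0,s2,s5,s6,s9,s11}.
Refine {s0,s2,s5,s6,s9,s11} on symbol L: members go to different blocks, giving {s0,s2,s6,s11} and {s5,s9}.
On input R, block {s4,s10} splits into {s4} and {s10}.
Split {s0,s2,s6,s11} by δ(·,R) → {s0,s2,s6} and {s11}.
The partition is now stable with 5 blocks: {s4} | {s0,s2,s6} | {s5,s9} | {s10} | {s11}.
s9 and s4 end up in different blocks, so they are distinguishable. For instance, the string 'ε' is accepted from only s4.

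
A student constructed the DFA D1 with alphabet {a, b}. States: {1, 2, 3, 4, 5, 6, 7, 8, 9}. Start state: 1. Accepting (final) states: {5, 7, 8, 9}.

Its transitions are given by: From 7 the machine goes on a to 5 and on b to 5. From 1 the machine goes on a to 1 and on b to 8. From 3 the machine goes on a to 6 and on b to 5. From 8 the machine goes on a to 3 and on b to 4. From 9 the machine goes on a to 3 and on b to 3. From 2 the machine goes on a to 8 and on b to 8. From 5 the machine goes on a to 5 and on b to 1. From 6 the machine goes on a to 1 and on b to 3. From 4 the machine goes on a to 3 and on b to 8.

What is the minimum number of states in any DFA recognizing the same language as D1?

Reachable states from the start: {1,3,4,5,6,8}. Unreachable: {2,7,9} — drop them.
Initial partition by acceptance: {5,8} | {1,3,4,6}.
On input a, block {5,8} splits into {5} and {8}.
On input b, block {1,3,4,6} splits into {1,4} and {3} and {6}.
Split {1,4} by δ(·,a) → {1} and {4}.
Stable partition: {5} | {1} | {8} | {3} | {6} | {4} — 6 equivalence classes.

6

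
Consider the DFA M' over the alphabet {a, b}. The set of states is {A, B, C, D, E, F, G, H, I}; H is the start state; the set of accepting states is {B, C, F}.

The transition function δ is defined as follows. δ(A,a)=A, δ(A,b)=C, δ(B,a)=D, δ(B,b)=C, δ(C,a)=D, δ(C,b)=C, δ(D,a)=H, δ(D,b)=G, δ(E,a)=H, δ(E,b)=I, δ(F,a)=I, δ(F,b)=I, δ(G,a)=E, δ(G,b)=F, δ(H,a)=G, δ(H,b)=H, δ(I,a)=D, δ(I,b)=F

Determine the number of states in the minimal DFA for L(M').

Reachable states from the start: {D,E,F,G,H,I}. Unreachable: {A,B,C} — drop them.
Start with accepting vs non-accepting: {F} | {D,E,G,H,I}.
On input b, block {D,E,G,H,I} splits into {D,E,H} and {G,I}.
Split {D,E,H} by δ(·,a) → {D,E} and {H}.
The partition is now stable with 4 blocks: {F} | {D,E} | {G,I} | {H}.

4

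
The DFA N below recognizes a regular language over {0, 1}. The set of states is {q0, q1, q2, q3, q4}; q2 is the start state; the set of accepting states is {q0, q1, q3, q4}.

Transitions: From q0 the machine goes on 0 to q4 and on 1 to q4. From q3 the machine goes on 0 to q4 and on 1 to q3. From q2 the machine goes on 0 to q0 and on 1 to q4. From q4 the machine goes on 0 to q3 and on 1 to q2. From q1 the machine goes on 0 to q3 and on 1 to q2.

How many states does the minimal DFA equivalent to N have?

4

States {q1} cannot be reached from the start state, so discard them.
Initial partition by acceptance: {q0,q3,q4} | {q2}.
Refine {q0,q3,q4} on symbol 1: members go to different blocks, giving {q0,q3} and {q4}.
Refine {q0,q3} on symbol 1: members go to different blocks, giving {q0} and {q3}.
Stable partition: {q0} | {q2} | {q4} | {q3} — 4 equivalence classes.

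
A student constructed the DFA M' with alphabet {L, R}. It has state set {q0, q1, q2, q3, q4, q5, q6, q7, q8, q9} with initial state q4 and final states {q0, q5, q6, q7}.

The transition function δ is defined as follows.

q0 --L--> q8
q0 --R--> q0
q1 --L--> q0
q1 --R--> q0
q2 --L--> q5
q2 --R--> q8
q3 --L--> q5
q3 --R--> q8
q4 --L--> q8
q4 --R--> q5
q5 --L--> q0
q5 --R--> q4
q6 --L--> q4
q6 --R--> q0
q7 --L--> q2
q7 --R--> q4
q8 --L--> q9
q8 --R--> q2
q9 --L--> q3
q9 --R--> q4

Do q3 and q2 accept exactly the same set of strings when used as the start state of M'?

First remove the unreachable states {q1,q6,q7}; 7 states remain.
Initial partition by acceptance: {q0,q5} | {q2,q3,q4,q8,q9}.
Split {q0,q5} by δ(·,L) → {q0} and {q5}.
Split {q2,q3,q4,q8,q9} by δ(·,L) → {q4,q8,q9} and {q2,q3}.
Split {q4,q8,q9} by δ(·,L) → {q4,q8} and {q9}.
Split {q4,q8} by δ(·,L) → {q4} and {q8}.
No further refinement is possible. Final partition (6 blocks): {q0} | {q4} | {q5} | {q2,q3} | {q9} | {q8}.
q3 and q2 lie in the same block of the stable partition, so they are equivalent — no string distinguishes them.

Yes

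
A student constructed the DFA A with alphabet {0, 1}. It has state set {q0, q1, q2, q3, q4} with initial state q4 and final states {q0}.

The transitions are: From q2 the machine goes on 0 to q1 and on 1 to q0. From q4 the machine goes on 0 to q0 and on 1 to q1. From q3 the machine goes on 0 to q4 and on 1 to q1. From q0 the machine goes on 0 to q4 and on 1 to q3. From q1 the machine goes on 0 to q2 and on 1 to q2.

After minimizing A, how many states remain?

5

Every state is reachable, so we keep all 5.
Initial partition by acceptance: {q0} | {q1,q2,q3,q4}.
On input 0, block {q1,q2,q3,q4} splits into {q1,q2,q3} and {q4}.
Split {q1,q2,q3} by δ(·,0) → {q1,q2} and {q3}.
Split {q1,q2} by δ(·,1) → {q1} and {q2}.
Stable partition: {q0} | {q1} | {q4} | {q3} | {q2} — 5 equivalence classes.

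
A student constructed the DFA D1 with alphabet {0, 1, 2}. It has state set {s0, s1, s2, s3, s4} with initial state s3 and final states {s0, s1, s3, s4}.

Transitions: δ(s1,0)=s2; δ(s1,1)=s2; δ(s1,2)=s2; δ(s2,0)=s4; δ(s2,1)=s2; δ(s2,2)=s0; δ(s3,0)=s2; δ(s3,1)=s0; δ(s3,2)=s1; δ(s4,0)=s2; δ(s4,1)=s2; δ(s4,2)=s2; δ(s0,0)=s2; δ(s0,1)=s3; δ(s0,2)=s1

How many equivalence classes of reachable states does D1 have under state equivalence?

All states are reachable from the start state.
P0 = {s0,s1,s3,s4} | {s2}.
Refine {s0,s1,s3,s4} on symbol 1: members go to different blocks, giving {s0,s3} and {s1,s4}.
No further refinement is possible. Final partition (3 blocks): {s0,s3} | {s2} | {s1,s4}.

3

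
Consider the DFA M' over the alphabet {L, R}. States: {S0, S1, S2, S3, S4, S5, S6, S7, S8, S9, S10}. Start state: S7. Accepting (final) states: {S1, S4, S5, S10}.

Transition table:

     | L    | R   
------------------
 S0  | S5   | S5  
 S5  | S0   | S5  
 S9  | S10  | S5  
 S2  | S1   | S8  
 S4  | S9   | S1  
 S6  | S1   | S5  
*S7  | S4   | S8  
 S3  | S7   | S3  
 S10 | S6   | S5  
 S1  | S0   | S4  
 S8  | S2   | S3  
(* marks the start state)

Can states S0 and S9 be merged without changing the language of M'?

Yes

Every state is reachable, so we keep all 11.
P0 = {S1,S4,S5,S10} | {S0,S2,S3,S6,S7,S8,S9}.
Split {S0,S2,S3,S6,S7,S8,S9} by δ(·,L) → {S0,S2,S6,S7,S9} and {S3,S8}.
Split {S0,S2,S6,S7,S9} by δ(·,R) → {S0,S6,S9} and {S2,S7}.
Stable partition: {S1,S4,S5,S10} | {S0,S6,S9} | {S3,S8} | {S2,S7} — 4 equivalence classes.
S0 and S9 lie in the same block of the stable partition, so they are equivalent — no string distinguishes them.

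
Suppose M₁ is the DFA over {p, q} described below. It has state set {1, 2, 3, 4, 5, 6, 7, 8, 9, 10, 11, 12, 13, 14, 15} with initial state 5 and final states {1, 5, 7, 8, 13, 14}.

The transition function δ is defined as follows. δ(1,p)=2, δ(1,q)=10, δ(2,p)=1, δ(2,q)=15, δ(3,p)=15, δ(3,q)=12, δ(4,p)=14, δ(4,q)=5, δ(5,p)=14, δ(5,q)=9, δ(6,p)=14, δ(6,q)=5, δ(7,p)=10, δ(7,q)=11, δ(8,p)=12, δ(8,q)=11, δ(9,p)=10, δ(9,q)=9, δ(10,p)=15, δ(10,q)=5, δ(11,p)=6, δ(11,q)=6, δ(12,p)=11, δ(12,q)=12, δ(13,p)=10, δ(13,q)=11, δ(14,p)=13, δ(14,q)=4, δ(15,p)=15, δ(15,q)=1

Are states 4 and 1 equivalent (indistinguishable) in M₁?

States {3,7,8,12} cannot be reached from the start state, so discard them.
Initial partition by acceptance: {1,5,13,14} | {2,4,6,9,10,11,15}.
Refine {1,5,13,14} on symbol p: members go to different blocks, giving {1,13} and {5,14}.
Split {2,4,6,9,10,11,15} by δ(·,p) → {9,10,11,15} and {4,6} and {2}.
Refine {1,13} on symbol p: members go to different blocks, giving {1} and {13}.
On input p, block {9,10,11,15} splits into {9,10,15} and {11}.
On input q, block {9,10,15} splits into {9} and {10} and {15}.
Split {5,14} by δ(·,p) → {5} and {14}.
The partition is now stable with 10 blocks: {1} | {9} | {5} | {4,6} | {2} | {13} | {11} | {10} | {15} | {14}.
4 and 1 end up in different blocks, so they are distinguishable. For instance, the string 'ε' is accepted from only 1.

No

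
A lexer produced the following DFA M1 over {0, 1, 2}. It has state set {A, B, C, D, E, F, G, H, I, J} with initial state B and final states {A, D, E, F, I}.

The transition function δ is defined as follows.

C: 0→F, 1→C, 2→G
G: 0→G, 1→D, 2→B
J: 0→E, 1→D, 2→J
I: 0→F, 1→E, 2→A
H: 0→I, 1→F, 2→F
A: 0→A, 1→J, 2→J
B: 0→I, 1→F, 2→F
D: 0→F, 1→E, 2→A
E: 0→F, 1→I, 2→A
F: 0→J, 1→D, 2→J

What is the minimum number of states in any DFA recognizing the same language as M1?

States {C,G,H} cannot be reached from the start state, so discard them.
Initial partition by acceptance: {A,D,E,F,I} | {B,J}.
Split {A,D,E,F,I} by δ(·,0) → {A,D,E,I} and {F}.
Refine {A,D,E,I} on symbol 0: members go to different blocks, giving {D,E,I} and {A}.
Refine {B,J} on symbol 1: members go to different blocks, giving {B} and {J}.
The partition is now stable with 5 blocks: {D,E,I} | {B} | {F} | {A} | {J}.

5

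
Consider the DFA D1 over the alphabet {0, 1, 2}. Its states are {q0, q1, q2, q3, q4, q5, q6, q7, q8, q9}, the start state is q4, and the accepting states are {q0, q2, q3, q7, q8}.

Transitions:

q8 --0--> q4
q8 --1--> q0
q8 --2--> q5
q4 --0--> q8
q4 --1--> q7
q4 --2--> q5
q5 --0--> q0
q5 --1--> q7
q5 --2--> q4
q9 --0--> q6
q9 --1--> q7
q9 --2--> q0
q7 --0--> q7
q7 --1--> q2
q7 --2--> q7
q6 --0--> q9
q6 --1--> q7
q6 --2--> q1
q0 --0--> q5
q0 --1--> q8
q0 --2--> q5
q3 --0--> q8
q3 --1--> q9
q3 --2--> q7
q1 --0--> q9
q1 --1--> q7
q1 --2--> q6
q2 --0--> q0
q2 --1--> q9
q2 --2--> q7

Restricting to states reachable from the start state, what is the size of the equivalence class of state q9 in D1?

1

States {q3} cannot be reached from the start state, so discard them.
Start with accepting vs non-accepting: {q0,q2,q7,q8} | {q1,q4,q5,q6,q9}.
Refine {q0,q2,q7,q8} on symbol 0: members go to different blocks, giving {q0,q8} and {q2,q7}.
On input 0, block {q1,q4,q5,q6,q9} splits into {q1,q6,q9} and {q4,q5}.
Refine {q1,q6,q9} on symbol 2: members go to different blocks, giving {q1,q6} and {q9}.
On input 0, block {q2,q7} splits into {q2} and {q7}.
The partition is now stable with 6 blocks: {q0,q8} | {q1,q6} | {q2} | {q4,q5} | {q9} | {q7}.
The equivalence class containing q9 is {q9}, of size 1.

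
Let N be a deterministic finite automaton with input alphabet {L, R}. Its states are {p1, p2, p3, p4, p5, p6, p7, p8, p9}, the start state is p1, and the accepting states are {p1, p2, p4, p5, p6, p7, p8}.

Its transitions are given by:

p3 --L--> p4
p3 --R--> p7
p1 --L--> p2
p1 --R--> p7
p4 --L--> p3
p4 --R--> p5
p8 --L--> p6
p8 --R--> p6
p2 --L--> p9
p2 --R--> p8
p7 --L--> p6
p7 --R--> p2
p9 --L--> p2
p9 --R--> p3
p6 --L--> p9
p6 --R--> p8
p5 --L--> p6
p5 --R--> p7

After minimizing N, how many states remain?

6

Start with accepting vs non-accepting: {p1,p2,p4,p5,p6,p7,p8} | {p3,p9}.
On input L, block {p1,p2,p4,p5,p6,p7,p8} splits into {p1,p5,p7,p8} and {p2,p4,p6}.
Refine {p1,p5,p7,p8} on symbol R: members go to different blocks, giving {p1,p5} and {p7,p8}.
Refine {p3,p9} on symbol R: members go to different blocks, giving {p3} and {p9}.
Split {p2,p4,p6} by δ(·,L) → {p2,p6} and {p4}.
The partition is now stable with 6 blocks: {p1,p5} | {p3} | {p2,p6} | {p7,p8} | {p9} | {p4}.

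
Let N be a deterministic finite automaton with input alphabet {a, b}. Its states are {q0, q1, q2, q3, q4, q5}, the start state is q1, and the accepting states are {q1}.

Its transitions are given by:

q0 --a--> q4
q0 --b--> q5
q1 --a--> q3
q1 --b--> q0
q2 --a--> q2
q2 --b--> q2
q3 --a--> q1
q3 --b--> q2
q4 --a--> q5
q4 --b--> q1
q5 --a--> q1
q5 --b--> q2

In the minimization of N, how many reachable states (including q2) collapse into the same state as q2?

1

All states are reachable from the start state.
P0 = {q1} | {q0,q2,q3,q4,q5}.
Refine {q0,q2,q3,q4,q5} on symbol a: members go to different blocks, giving {q0,q2,q4} and {q3,q5}.
On input a, block {q0,q2,q4} splits into {q0,q2} and {q4}.
Split {q0,q2} by δ(·,a) → {q0} and {q2}.
The partition is now stable with 5 blocks: {q1} | {q0} | {q3,q5} | {q4} | {q2}.
The equivalence class containing q2 is {q2}, of size 1.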